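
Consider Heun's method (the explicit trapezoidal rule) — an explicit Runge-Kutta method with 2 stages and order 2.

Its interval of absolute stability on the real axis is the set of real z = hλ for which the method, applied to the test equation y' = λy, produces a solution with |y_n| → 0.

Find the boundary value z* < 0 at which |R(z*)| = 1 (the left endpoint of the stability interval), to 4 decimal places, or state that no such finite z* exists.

Test eqn y'=λy, z=hλ:
  order 2, 2-stage ⇒ R(z)=1+z+z^2/2
  (e.g. R(-0.82)=0.51620, |R|=0.51620)

Boundary: |R(x)|=1, x<0.
x=-0.82: |R|=0.5162
|R(-2.23)|=1.2565 |R(-1.6)|=0.6800 |R(-1.15)|=0.5112
Bisect:
  x_lo=-2.6353 |R|=1.8372  x_hi=-0.3790 |R|=0.6928
  mid=-1.50717 |R|=0.62861 →hi
  mid=-2.07126 |R|=1.07379 →lo
  mid=-1.78921 |R|=0.81143 →hi
  mid=-1.93023 |R|=0.93267 →hi
  mid=-2.00074 |R|=1.00075 →lo
  mid=-1.96549 |R|=0.96608 →hi
  mid=-1.98312 |R|=0.98326 →hi
  mid=-1.99193 |R|=0.99196 →hi
  ...
  [-2.00006,-1.99992] ⇒ x*=-2.0000
So |R|<1 on (-2.0000, 0).

left endpoint -2.0000.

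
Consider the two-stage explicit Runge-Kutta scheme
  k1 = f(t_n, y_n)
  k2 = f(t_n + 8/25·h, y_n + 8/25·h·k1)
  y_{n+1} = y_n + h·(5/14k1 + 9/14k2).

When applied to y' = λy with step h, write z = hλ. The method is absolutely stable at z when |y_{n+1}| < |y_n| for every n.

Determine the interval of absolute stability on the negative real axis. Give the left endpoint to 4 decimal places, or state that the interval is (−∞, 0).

(-4.8611, 0).

Test eqn y'=λy, z=hλ:
  k1=λy_n ⇒ h·k1=z·y_n;  k2=λ(1+8/25z)y_n ⇒ h·k2=z(1+8/25z)y_n
  y_{n+1}/y_n = 1 + 5/14z + 9/14z(1+8/25z) = 1 + z + 36/175z²
  Hence R(z) = 1 + z + 36/175z².

Solve |R(x)|<1 on ℝ⁻.
x=-0.38: |R|=0.6497
R=1: x+36/175x²=0 ⇒ x=−175/36=-4.8611; min R=1−1/(4·36/175)=-0.2153>−1
Confirm numerically:
  x=-3.625: |R|=0.07821 <1
  x=-3.563: |R|=0.04854 <1
  x=-2.571: |R|=0.21122 <1
  x=-5.374: |R|=1.56700 >1
  x=-5.334: |R|=1.51889 >1
  x=-5.216: |R|=1.38080 >1
Interval (-4.8611, 0).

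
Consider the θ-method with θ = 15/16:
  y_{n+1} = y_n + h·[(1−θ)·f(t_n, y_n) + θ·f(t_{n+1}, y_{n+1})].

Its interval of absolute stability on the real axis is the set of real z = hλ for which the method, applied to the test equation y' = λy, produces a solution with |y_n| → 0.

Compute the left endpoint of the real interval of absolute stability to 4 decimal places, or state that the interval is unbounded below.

On y'=λy, z=hλ:
  y_{n+1} = y_n + z·[1/16·y_n + 15/16·y_{n+1}] ⇒ (1 − 15/16z)y_{n+1} = (1 + 1/16z)y_n
  ⇒ R(z) = (1 + 1/16z)/(1 − 15/16z).

Solve |R(x)|<1 on ℝ⁻.
x=-0.53: |R|=0.6459
x=-2: |R|=0.3043
x=-10: |R|=0.0361
x=-100: |R|=0.0554
θ=15/16≥1/2 ⇒ |1+1/16x|<|1−15/16x| ∀x<0 ⇒ interval (−∞,0).

interval (−∞, 0).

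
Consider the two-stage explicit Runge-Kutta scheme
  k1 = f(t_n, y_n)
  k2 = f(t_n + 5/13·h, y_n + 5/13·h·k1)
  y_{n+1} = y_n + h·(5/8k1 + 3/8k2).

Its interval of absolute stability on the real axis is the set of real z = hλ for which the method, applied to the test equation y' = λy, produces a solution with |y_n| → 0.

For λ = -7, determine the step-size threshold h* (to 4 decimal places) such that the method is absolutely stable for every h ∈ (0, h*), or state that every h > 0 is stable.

(-6.9333,0); λ=-7 ⇒ h* = (104/15)/7 = 0.9905.

With y'=λy (z=hλ):
  k1=λy_n ⇒ h·k1=z·y_n;  k2=λ(1+5/13z)y_n ⇒ h·k2=z(1+5/13z)y_n
  y_{n+1}/y_n = 1 + 5/8z + 3/8z(1+5/13z) = 1 + z + 15/104z²
  ⇒ R(z) = 1 + z + 15/104z².

Boundary: |R(x)|=1, x<0.
x=-0.34: |R|=0.6767
R=1: x+15/104x²=0 ⇒ x=−104/15=-6.9333; min R=1−1/(4·15/104)=-0.7333>−1
Confirm numerically:
  x=-6.511: |R|=0.60339 <1
  x=-4.696: |R|=0.51536 <1
  x=-2.893: |R|=0.68587 <1
  x=-2.887: |R|=0.68487 <1
  x=-7.268: |R|=1.35082 >1
  x=-7.232: |R|=1.31153 >1
  x=-7.043: |R|=1.11140 >1
Interval (-6.9333, 0).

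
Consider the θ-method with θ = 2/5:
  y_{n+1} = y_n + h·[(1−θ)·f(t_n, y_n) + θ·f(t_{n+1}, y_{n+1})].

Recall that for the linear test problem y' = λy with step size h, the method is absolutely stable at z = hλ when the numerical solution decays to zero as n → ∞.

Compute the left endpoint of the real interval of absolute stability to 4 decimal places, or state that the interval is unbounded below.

left endpoint -10.0000.

Test eqn y'=λy, z=hλ:
  y_{n+1} = y_n + z·[3/5·y_n + 2/5·y_{n+1}] ⇒ (1 − 2/5z)y_{n+1} = (1 + 3/5z)y_n
  Hence R(z) = (1 + 3/5z)/(1 − 2/5z).

Find x<0 with |R(x)|<1.
x=-1.52: |R|=0.0547
R=−1: 1+3/5x = −1+2/5x ⇒ -1/5x=2 ⇒ x=2/(-1/5)=-10.0000
Confirm numerically:
  x=-9.949: |R|=0.99795 <1
  x=-7.748: |R|=0.89012 <1
  x=-6.991: |R|=0.84148 <1
  x=-6.370: |R|=0.79538 <1
  x=-10.464: |R|=1.01790 >1
  x=-10.387: |R|=1.01502 >1
  x=-10.351: |R|=1.01366 >1
So |R|<1 on (-10.0000, 0).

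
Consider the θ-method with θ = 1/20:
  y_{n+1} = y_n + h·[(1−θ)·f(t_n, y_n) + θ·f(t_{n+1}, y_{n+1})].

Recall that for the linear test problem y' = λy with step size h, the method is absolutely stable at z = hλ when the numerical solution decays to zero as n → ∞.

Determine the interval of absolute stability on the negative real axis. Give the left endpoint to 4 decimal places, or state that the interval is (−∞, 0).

Set f=λy, z=hλ:
  y_{n+1} = y_n + z·[19/20·y_n + 1/20·y_{n+1}] ⇒ (1 − 1/20z)y_{n+1} = (1 + 19/20z)y_n
  Hence R(z) = (1 + 19/20z)/(1 − 1/20z).

Boundary: |R(x)|=1, x<0.
x=-1.61: |R|=0.4901
R=−1: 1+19/20x = −1+1/20x ⇒ -9/10x=2 ⇒ x=2/(-9/10)=-2.2222
Confirm numerically:
  x=-1.909: |R|=0.74266 <1
  x=-1.643: |R|=0.51827 <1
  x=-1.469: |R|=0.36848 <1
  x=-2.684: |R|=1.36643 >1
  x=-2.330: |R|=1.08688 >1
  x=-2.316: |R|=1.07564 >1
Interval (-2.2222, 0).

(-2.2222, 0).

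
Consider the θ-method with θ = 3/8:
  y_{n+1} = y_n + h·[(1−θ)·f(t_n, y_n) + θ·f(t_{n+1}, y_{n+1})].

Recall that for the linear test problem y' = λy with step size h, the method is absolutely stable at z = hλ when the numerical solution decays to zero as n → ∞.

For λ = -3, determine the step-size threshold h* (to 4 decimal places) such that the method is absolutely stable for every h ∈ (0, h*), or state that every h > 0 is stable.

Test eqn y'=λy, z=hλ:
  y_{n+1} = y_n + z·[5/8·y_n + 3/8·y_{n+1}] ⇒ (1 − 3/8z)y_{n+1} = (1 + 5/8z)y_n
  Hence R(z) = (1 + 5/8z)/(1 − 3/8z).

Boundary: |R(x)|=1, x<0.
x=-1.26: |R|=0.1443
R=−1: 1+5/8x = −1+3/8x ⇒ -1/4x=2 ⇒ x=2/(-1/4)=-8.0000
Confirm numerically:
  x=-7.644: |R|=0.97698 <1
  x=-6.456: |R|=0.88717 <1
  x=-5.464: |R|=0.79206 <1
  x=-5.164: |R|=0.75856 <1
  x=-8.556: |R|=1.03303 >1
  x=-8.269: |R|=1.01640 >1
Interval (-8.0000, 0).

(-8.0000,0); λ=-3 ⇒ h* = (8)/3 = 2.6667.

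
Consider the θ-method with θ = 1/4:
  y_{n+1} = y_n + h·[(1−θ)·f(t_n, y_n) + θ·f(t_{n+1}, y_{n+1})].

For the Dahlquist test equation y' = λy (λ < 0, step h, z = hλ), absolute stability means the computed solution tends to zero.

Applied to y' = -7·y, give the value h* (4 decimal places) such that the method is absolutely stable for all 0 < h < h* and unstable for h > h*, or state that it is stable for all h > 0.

With y'=λy (z=hλ):
  y_{n+1} = y_n + z·[3/4·y_n + 1/4·y_{n+1}] ⇒ (1 − 1/4z)y_{n+1} = (1 + 3/4z)y_n
  so R(z) = (1 + 3/4z)/(1 − 1/4z).

Find x<0 with |R(x)|<1.
x=-0.91: |R|=0.2587
R=−1: 1+3/4x = −1+1/4x ⇒ -1/2x=2 ⇒ x=2/(-1/2)=-4.0000
Confirm numerically:
  x=-3.140: |R|=0.75910 <1
  x=-3.017: |R|=0.71982 <1
  x=-2.939: |R|=0.69419 <1
  x=-1.661: |R|=0.17364 <1
  x=-4.205: |R|=1.04997 >1
  x=-4.082: |R|=1.02029 >1
Interval (-4.0000, 0).

(-4.0000,0); λ=-7 ⇒ h* = (4)/7 = 0.5714.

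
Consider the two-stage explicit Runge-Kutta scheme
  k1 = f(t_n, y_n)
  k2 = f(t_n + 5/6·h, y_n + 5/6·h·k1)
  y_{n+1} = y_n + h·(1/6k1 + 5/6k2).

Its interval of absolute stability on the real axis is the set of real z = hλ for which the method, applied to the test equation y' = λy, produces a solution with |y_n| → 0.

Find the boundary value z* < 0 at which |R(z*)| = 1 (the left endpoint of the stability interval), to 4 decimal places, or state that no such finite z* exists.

On y'=λy, z=hλ:
  k1=λy_n ⇒ h·k1=z·y_n;  k2=λ(1+5/6z)y_n ⇒ h·k2=z(1+5/6z)y_n
  y_{n+1}/y_n = 1 + 1/6z + 5/6z(1+5/6z) = 1 + z + 25/36z²
  ⇒ R(z) = 1 + z + 25/36z².

Need |R(x)|<1, x<0.
x=-0.58: |R|=0.6536
R=1: x+25/36x²=0 ⇒ x=−36/25=-1.4400; min R=1−1/(4·25/36)=0.6400>−1
Confirm numerically:
  x=-1.348: |R|=0.91388 <1
  x=-0.849: |R|=0.65156 <1
  x=-0.754: |R|=0.64080 <1
  x=-0.703: |R|=0.64020 <1
  x=-1.622: |R|=1.20500 >1
  x=-1.531: |R|=1.09675 >1
  x=-1.491: |R|=1.05281 >1
So |R|<1 on (-1.4400, 0).

z* = -1.4400.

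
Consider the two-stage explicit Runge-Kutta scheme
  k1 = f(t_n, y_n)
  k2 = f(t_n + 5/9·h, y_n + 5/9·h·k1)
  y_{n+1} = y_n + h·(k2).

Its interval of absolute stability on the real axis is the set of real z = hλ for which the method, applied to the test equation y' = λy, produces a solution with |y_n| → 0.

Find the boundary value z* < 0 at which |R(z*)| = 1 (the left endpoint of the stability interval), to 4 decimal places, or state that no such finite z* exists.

Set f=λy, z=hλ:
  k1=λy_n ⇒ h·k1=z·y_n;  k2=λ(1+5/9z)y_n ⇒ h·k2=z(1+5/9z)y_n
  y_{n+1}/y_n = 1 + z(1+5/9z) = 1 + z + 5/9z²
  so R(z) = 1 + z + 5/9z².

Boundary: |R(x)|=1, x<0.
x=-1.29: |R|=0.6345
R=1: x+5/9x²=0 ⇒ x=−9/5=-1.8000; min R=1−1/(4·5/9)=0.5500>−1
Confirm numerically:
  x=-1.158: |R|=0.58698 <1
  x=-0.900: |R|=0.55000 <1
  x=-0.853: |R|=0.55123 <1
  x=-0.828: |R|=0.55288 <1
  x=-2.283: |R|=1.61260 >1
  x=-2.180: |R|=1.46022 >1
Interval (-1.8000, 0).

left endpoint -1.8000.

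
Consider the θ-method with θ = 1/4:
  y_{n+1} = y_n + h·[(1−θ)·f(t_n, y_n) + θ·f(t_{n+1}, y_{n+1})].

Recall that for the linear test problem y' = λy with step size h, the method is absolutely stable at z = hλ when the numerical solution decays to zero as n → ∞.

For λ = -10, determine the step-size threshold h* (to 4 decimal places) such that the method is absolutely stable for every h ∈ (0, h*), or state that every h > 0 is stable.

Test eqn y'=λy, z=hλ:
  y_{n+1} = y_n + z·[3/4·y_n + 1/4·y_{n+1}] ⇒ (1 − 1/4z)y_{n+1} = (1 + 3/4z)y_n
  so R(z) = (1 + 3/4z)/(1 − 1/4z).

Solve |R(x)|<1 on ℝ⁻.
x=-0.36: |R|=0.6697
R=−1: 1+3/4x = −1+1/4x ⇒ -1/2x=2 ⇒ x=2/(-1/2)=-4.0000
Confirm numerically:
  x=-3.683: |R|=0.91748 <1
  x=-2.703: |R|=0.61301 <1
  x=-1.977: |R|=0.32307 <1
  x=-1.873: |R|=0.27567 <1
  x=-4.590: |R|=1.13737 >1
  x=-4.502: |R|=1.11809 >1
So |R|<1 on (-4.0000, 0).

(-4.0000,0); λ=-10 ⇒ h* = (4)/10 = 0.4000.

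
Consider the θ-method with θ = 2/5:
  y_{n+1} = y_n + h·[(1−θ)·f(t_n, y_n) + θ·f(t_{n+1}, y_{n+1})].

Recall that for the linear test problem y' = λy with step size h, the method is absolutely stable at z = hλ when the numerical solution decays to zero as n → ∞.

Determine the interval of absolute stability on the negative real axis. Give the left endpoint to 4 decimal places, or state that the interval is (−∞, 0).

Set f=λy, z=hλ:
  y_{n+1} = y_n + z·[3/5·y_n + 2/5·y_{n+1}] ⇒ (1 − 2/5z)y_{n+1} = (1 + 3/5z)y_n
  Hence R(z) = (1 + 3/5z)/(1 − 2/5z).

Need |R(x)|<1, x<0.
x=-0.45: |R|=0.6186
R=−1: 1+3/5x = −1+2/5x ⇒ -1/5x=2 ⇒ x=2/(-1/5)=-10.0000
Confirm numerically:
  x=-8.367: |R|=0.92486 <1
  x=-6.470: |R|=0.80323 <1
  x=-5.558: |R|=0.72437 <1
  x=-4.434: |R|=0.59864 <1
  x=-10.542: |R|=1.02078 >1
  x=-10.454: |R|=1.01752 >1
  x=-10.182: |R|=1.00718 >1
Interval (-10.0000, 0).

z∈(-10.0000,0).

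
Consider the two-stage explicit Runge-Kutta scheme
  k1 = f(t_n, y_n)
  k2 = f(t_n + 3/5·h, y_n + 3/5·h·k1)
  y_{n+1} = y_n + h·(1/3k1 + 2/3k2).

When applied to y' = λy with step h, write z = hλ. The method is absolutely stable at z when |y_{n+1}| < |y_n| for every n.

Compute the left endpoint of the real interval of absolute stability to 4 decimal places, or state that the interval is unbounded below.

With y'=λy (z=hλ):
  k1=λy_n ⇒ h·k1=z·y_n;  k2=λ(1+3/5z)y_n ⇒ h·k2=z(1+3/5z)y_n
  y_{n+1}/y_n = 1 + 1/3z + 2/3z(1+3/5z) = 1 + z + 2/5z²
  ⇒ R(z) = 1 + z + 2/5z².

Solve |R(x)|<1 on ℝ⁻.
x=-1.05: |R|=0.3910
R=1: x+2/5x²=0 ⇒ x=−5/2=-2.5000; min R=1−1/(4·2/5)=0.3750>−1
Confirm numerically:
  x=-2.464: |R|=0.96452 <1
  x=-2.243: |R|=0.76942 <1
  x=-1.512: |R|=0.40246 <1
  x=-1.204: |R|=0.37585 <1
  x=-2.994: |R|=1.59161 >1
  x=-2.971: |R|=1.55974 >1
Interval (-2.5000, 0).

z* = -2.5000.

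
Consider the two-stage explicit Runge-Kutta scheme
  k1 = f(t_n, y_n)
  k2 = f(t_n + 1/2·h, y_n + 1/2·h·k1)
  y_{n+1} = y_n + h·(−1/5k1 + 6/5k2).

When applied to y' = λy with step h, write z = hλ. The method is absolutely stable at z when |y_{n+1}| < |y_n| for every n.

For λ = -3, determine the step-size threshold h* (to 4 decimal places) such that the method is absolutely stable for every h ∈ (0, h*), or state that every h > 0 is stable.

On y'=λy, z=hλ:
  k1=λy_n ⇒ h·k1=z·y_n;  k2=λ(1+1/2z)y_n ⇒ h·k2=z(1+1/2z)y_n
  y_{n+1}/y_n = 1 − 1/5z + 6/5z(1+1/2z) = 1 + z + 3/5z²
  so R(z) = 1 + z + 3/5z².

Need |R(x)|<1, x<0.
x=-1.48: |R|=0.8342
R=1: x+3/5x²=0 ⇒ x=−5/3=-1.6667; min R=1−1/(4·3/5)=0.5833>−1
Confirm numerically:
  x=-1.588: |R|=0.92505 <1
  x=-1.020: |R|=0.60424 <1
  x=-0.826: |R|=0.58337 <1
  x=-0.702: |R|=0.59368 <1
  x=-2.141: |R|=1.60933 >1
  x=-2.120: |R|=1.57664 >1
  x=-1.880: |R|=1.24064 >1
So |R|<1 on (-1.6667, 0).

(-1.6667,0); λ=-3 ⇒ h* = (5/3)/3 = 0.5556.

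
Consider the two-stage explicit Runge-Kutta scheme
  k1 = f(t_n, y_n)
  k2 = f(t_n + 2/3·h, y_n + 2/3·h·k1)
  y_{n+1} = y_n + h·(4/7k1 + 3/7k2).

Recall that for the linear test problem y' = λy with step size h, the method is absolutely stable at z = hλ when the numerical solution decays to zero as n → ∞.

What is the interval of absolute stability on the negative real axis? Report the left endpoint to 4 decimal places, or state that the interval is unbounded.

(-3.5000, 0).

With y'=λy (z=hλ):
  k1=λy_n ⇒ h·k1=z·y_n;  k2=λ(1+2/3z)y_n ⇒ h·k2=z(1+2/3z)y_n
  y_{n+1}/y_n = 1 + 4/7z + 3/7z(1+2/3z) = 1 + z + 2/7z²
  R(z) = 1 + z + 2/7z².

Solve |R(x)|<1 on ℝ⁻.
x=-0.68: |R|=0.4521
R=1: x+2/7x²=0 ⇒ x=−7/2=-3.5000; min R=1−1/(4·2/7)=0.1250>−1
Confirm numerically:
  x=-3.350: |R|=0.85643 <1
  x=-3.137: |R|=0.67465 <1
  x=-2.821: |R|=0.45273 <1
  x=-2.779: |R|=0.42753 <1
  x=-3.759: |R|=1.27817 >1
  x=-3.625: |R|=1.12946 >1
Stable set (-3.5000, 0).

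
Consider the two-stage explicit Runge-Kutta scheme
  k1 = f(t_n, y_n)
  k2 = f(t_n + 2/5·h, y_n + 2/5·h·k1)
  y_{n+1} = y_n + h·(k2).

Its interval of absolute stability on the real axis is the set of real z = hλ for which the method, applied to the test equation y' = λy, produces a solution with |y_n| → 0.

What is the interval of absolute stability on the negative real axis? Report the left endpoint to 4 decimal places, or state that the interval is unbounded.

(-2.5000, 0).

With y'=λy (z=hλ):
  k1=λy_n ⇒ h·k1=z·y_n;  k2=λ(1+2/5z)y_n ⇒ h·k2=z(1+2/5z)y_n
  y_{n+1}/y_n = 1 + z(1+2/5z) = 1 + z + 2/5z²
  Hence R(z) = 1 + z + 2/5z².

Boundary: |R(x)|=1, x<0.
x=-0.35: |R|=0.6990
R=1: x+2/5x²=0 ⇒ x=−5/2=-2.5000; min R=1−1/(4·2/5)=0.3750>−1
Confirm numerically:
  x=-2.359: |R|=0.86695 <1
  x=-2.234: |R|=0.76230 <1
  x=-1.227: |R|=0.37521 <1
  x=-2.921: |R|=1.49190 >1
  x=-2.850: |R|=1.39900 >1
  x=-2.718: |R|=1.23701 >1
Interval (-2.5000, 0).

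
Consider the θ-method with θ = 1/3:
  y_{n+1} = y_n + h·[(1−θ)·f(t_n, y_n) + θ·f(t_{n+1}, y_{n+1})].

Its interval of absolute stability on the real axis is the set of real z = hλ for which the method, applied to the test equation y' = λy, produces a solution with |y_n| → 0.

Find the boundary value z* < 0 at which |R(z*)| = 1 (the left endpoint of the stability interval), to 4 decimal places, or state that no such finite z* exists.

Test eqn y'=λy, z=hλ:
  y_{n+1} = y_n + z·[2/3·y_n + 1/3·y_{n+1}] ⇒ (1 − 1/3z)y_{n+1} = (1 + 2/3z)y_n
  ⇒ R(z) = (1 + 2/3z)/(1 − 1/3z).

Boundary: |R(x)|=1, x<0.
x=-0.52: |R|=0.5568
R=−1: 1+2/3x = −1+1/3x ⇒ -1/3x=2 ⇒ x=2/(-1/3)=-6.0000
Confirm numerically:
  x=-5.786: |R|=0.97564 <1
  x=-5.208: |R|=0.90351 <1
  x=-4.872: |R|=0.85671 <1
  x=-3.382: |R|=0.58978 <1
  x=-6.432: |R|=1.04580 >1
  x=-6.125: |R|=1.01370 >1
  x=-6.108: |R|=1.01186 >1
Interval (-6.0000, 0).

z* = -6.0000.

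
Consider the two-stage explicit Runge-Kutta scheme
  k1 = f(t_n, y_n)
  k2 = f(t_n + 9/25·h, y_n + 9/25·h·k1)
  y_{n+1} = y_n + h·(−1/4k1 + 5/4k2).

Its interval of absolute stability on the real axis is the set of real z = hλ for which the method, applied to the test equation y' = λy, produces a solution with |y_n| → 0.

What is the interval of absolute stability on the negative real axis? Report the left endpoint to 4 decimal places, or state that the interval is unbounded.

On y'=λy, z=hλ:
  k1=λy_n ⇒ h·k1=z·y_n;  k2=λ(1+9/25z)y_n ⇒ h·k2=z(1+9/25z)y_n
  y_{n+1}/y_n = 1 − 1/4z + 5/4z(1+9/25z) = 1 + z + 9/20z²
  ⇒ R(z) = 1 + z + 9/20z².

Solve |R(x)|<1 on ℝ⁻.
x=-1.21: |R|=0.4488
R=1: x+9/20x²=0 ⇒ x=−20/9=-2.2222; min R=1−1/(4·9/20)=0.4444>−1
Confirm numerically:
  x=-1.857: |R|=0.69480 <1
  x=-1.398: |R|=0.48148 <1
  x=-1.347: |R|=0.46948 <1
  x=-1.092: |R|=0.44461 <1
  x=-2.611: |R|=1.45679 >1
  x=-2.472: |R|=1.27785 >1
Stable set (-2.2222, 0).

z∈(-2.2222,0).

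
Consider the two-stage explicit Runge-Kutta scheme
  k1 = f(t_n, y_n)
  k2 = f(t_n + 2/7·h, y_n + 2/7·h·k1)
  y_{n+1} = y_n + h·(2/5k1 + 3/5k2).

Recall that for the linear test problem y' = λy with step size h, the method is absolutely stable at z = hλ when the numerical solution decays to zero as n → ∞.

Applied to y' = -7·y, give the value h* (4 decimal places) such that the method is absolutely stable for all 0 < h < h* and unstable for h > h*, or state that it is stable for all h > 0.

(-5.8333,0); λ=-7 ⇒ h* = (35/6)/7 = 0.8333.

On y'=λy, z=hλ:
  k1=λy_n ⇒ h·k1=z·y_n;  k2=λ(1+2/7z)y_n ⇒ h·k2=z(1+2/7z)y_n
  y_{n+1}/y_n = 1 + 2/5z + 3/5z(1+2/7z) = 1 + z + 6/35z²
  ⇒ R(z) = 1 + z + 6/35z².

Need |R(x)|<1, x<0.
x=-0.96: |R|=0.1980
R=1: x+6/35x²=0 ⇒ x=−35/6=-5.8333; min R=1−1/(4·6/35)=-0.4583>−1
Confirm numerically:
  x=-5.365: |R|=0.56927 <1
  x=-4.181: |R|=0.18430 <1
  x=-3.280: |R|=0.43570 <1
  x=-6.418: |R|=1.64327 >1
  x=-6.027: |R|=1.20010 >1
Stable set (-5.8333, 0).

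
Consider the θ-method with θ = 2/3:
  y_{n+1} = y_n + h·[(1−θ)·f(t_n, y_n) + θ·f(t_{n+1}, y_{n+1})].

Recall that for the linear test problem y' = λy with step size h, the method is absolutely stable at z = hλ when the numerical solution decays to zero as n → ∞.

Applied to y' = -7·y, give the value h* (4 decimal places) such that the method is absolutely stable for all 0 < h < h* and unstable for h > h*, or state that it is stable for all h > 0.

Set f=λy, z=hλ:
  y_{n+1} = y_n + z·[1/3·y_n + 2/3·y_{n+1}] ⇒ (1 − 2/3z)y_{n+1} = (1 + 1/3z)y_n
  R(z) = (1 + 1/3z)/(1 − 2/3z).

Find x<0 with |R(x)|<1.
x=-0.3: |R|=0.7500
x=-2: |R|=0.1429
x=-10: |R|=0.3043
x=-100: |R|=0.4778
θ=2/3≥1/2 ⇒ |1+1/3x|<|1−2/3x| ∀x<0 ⇒ unbounded interval.

unbounded; (−∞, 0). Any h>0 works for λ=-7.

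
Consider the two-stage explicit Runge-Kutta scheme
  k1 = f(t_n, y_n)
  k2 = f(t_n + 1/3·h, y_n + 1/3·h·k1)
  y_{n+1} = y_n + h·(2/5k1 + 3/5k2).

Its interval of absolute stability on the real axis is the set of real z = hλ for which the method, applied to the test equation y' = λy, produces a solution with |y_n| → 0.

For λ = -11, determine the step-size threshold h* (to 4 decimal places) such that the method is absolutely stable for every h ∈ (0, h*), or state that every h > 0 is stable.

On y'=λy, z=hλ:
  k1=λy_n ⇒ h·k1=z·y_n;  k2=λ(1+1/3z)y_n ⇒ h·k2=z(1+1/3z)y_n
  y_{n+1}/y_n = 1 + 2/5z + 3/5z(1+1/3z) = 1 + z + 1/5z²
  ⇒ R(z) = 1 + z + 1/5z².

Need |R(x)|<1, x<0.
x=-0.87: |R|=0.2814
R=1: x+1/5x²=0 ⇒ x=−5=-5.0000; min R=1−1/(4·1/5)=-0.2500>−1
Confirm numerically:
  x=-4.178: |R|=0.31314 <1
  x=-4.160: |R|=0.30112 <1
  x=-2.745: |R|=0.23799 <1
  x=-5.282: |R|=1.29790 >1
  x=-5.271: |R|=1.28569 >1
So |R|<1 on (-5.0000, 0).

(-5.0000,0); λ=-11 ⇒ h* = (5)/11 = 0.4545.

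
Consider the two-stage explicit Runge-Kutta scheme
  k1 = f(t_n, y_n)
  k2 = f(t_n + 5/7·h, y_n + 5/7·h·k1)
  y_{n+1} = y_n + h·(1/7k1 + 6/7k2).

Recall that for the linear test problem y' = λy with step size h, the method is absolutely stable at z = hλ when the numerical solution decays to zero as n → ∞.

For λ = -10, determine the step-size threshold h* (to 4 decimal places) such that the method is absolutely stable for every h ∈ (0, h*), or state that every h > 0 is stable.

(-1.6333,0); λ=-10 ⇒ h* = (49/30)/10 = 0.1633.

On y'=λy, z=hλ:
  k1=λy_n ⇒ h·k1=z·y_n;  k2=λ(1+5/7z)y_n ⇒ h·k2=z(1+5/7z)y_n
  y_{n+1}/y_n = 1 + 1/7z + 6/7z(1+5/7z) = 1 + z + 30/49z²
  so R(z) = 1 + z + 30/49z².

Find x<0 with |R(x)|<1.
x=-0.46: |R|=0.6696
R=1: x+30/49x²=0 ⇒ x=−49/30=-1.6333; min R=1−1/(4·30/49)=0.5917>−1
Confirm numerically:
  x=-1.580: |R|=0.94841 <1
  x=-1.330: |R|=0.75300 <1
  x=-0.796: |R|=0.59193 <1
  x=-0.748: |R|=0.59455 <1
  x=-1.962: |R|=1.39480 >1
  x=-1.716: |R|=1.08685 >1
  x=-1.677: |R|=1.04483 >1
So |R|<1 on (-1.6333, 0).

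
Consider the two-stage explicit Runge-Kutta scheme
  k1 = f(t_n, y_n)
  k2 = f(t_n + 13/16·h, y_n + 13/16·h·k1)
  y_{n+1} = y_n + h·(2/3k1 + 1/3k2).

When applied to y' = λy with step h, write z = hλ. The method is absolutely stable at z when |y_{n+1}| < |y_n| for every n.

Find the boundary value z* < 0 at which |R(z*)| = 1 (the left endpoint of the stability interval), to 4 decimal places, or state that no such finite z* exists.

left endpoint -3.6923.

On y'=λy, z=hλ:
  k1=λy_n ⇒ h·k1=z·y_n;  k2=λ(1+13/16z)y_n ⇒ h·k2=z(1+13/16z)y_n
  y_{n+1}/y_n = 1 + 2/3z + 1/3z(1+13/16z) = 1 + z + 13/48z²
  R(z) = 1 + z + 13/48z².

Solve |R(x)|<1 on ℝ⁻.
x=-0.61: |R|=0.4908
R=1: x+13/48x²=0 ⇒ x=−48/13=-3.6923; min R=1−1/(4·13/48)=0.0769>−1
Confirm numerically:
  x=-2.370: |R|=0.15124 <1
  x=-2.130: |R|=0.09874 <1
  x=-2.104: |R|=0.09493 <1
  x=-1.753: |R|=0.07927 <1
  x=-4.163: |R|=1.53070 >1
  x=-3.925: |R|=1.24736 >1
Interval (-3.6923, 0).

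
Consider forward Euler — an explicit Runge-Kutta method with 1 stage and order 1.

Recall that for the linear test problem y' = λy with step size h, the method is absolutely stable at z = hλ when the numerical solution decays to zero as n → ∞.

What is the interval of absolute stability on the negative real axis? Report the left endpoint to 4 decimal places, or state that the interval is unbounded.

(-2.0000, 0).

With y'=λy (z=hλ):
  order 1, 1-stage ⇒ R(z)=1+z
  (e.g. R(-0.44)=0.56000, |R|=0.56000)

Solve |R(x)|<1 on ℝ⁻.
x=-0.44: |R|=0.5600
|R(-1.89)|=0.8900 |R(-1.76)|=0.7600 |R(-1.69)|=0.6900
Bisect:
  x_lo=-2.5727 |R|=1.5727  x_hi=-0.3195 |R|=0.6805
  mid=-1.44610 |R|=0.44610 →hi
  mid=-2.00938 |R|=1.00938 →lo
  mid=-1.72774 |R|=0.72774 →hi
  mid=-1.86856 |R|=0.86856 →hi
  mid=-1.93897 |R|=0.93897 →hi
  mid=-1.97418 |R|=0.97418 →hi
  mid=-1.99178 |R|=0.99178 →hi
  mid=-2.00058 |R|=1.00058 →lo
  mid=-1.99618 |R|=0.99618 →hi
  mid=-1.99838 |R|=0.99838 →hi
  ...
  [-2.00003,-1.99989] ⇒ x*=-2.0000
So |R|<1 on (-2.0000, 0).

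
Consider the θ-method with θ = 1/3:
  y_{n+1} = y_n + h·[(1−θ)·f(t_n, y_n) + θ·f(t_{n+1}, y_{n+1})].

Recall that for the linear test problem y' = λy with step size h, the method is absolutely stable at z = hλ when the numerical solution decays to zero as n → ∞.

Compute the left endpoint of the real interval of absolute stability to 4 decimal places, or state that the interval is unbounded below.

Test eqn y'=λy, z=hλ:
  y_{n+1} = y_n + z·[2/3·y_n + 1/3·y_{n+1}] ⇒ (1 − 1/3z)y_{n+1} = (1 + 2/3z)y_n
  ⇒ R(z) = (1 + 2/3z)/(1 − 1/3z).

Solve |R(x)|<1 on ℝ⁻.
x=-0.9: |R|=0.3077
R=−1: 1+2/3x = −1+1/3x ⇒ -1/3x=2 ⇒ x=2/(-1/3)=-6.0000
Confirm numerically:
  x=-5.742: |R|=0.97049 <1
  x=-5.720: |R|=0.96789 <1
  x=-2.605: |R|=0.39429 <1
  x=-6.393: |R|=1.04184 >1
  x=-6.260: |R|=1.02808 >1
  x=-6.064: |R|=1.00706 >1
Stable set (-6.0000, 0).

left endpoint -6.0000.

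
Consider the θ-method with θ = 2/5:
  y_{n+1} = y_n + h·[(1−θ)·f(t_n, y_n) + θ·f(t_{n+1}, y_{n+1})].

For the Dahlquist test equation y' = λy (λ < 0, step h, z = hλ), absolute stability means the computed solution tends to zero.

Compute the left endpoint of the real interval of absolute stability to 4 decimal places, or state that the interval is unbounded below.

Test eqn y'=λy, z=hλ:
  y_{n+1} = y_n + z·[3/5·y_n + 2/5·y_{n+1}] ⇒ (1 − 2/5z)y_{n+1} = (1 + 3/5z)y_n
  so R(z) = (1 + 3/5z)/(1 − 2/5z).

Find x<0 with |R(x)|<1.
x=-1.72: |R|=0.0190
R=−1: 1+3/5x = −1+2/5x ⇒ -1/5x=2 ⇒ x=2/(-1/5)=-10.0000
Confirm numerically:
  x=-9.713: |R|=0.98825 <1
  x=-7.365: |R|=0.86645 <1
  x=-5.340: |R|=0.70281 <1
  x=-5.191: |R|=0.68736 <1
  x=-10.593: |R|=1.02265 >1
  x=-10.264: |R|=1.01034 >1
  x=-10.024: |R|=1.00096 >1
Stable set (-10.0000, 0).

z* = -10.0000.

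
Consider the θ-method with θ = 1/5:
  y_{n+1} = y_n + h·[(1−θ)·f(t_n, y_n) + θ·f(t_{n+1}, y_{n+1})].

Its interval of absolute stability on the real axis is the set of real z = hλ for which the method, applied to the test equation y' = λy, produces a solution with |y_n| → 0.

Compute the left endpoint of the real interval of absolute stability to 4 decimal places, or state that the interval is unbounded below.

left endpoint -3.3333.

With y'=λy (z=hλ):
  y_{n+1} = y_n + z·[4/5·y_n + 1/5·y_{n+1}] ⇒ (1 − 1/5z)y_{n+1} = (1 + 4/5z)y_n
  ⇒ R(z) = (1 + 4/5z)/(1 − 1/5z).

Boundary: |R(x)|=1, x<0.
x=-1: |R|=0.1667
R=−1: 1+4/5x = −1+1/5x ⇒ -3/5x=2 ⇒ x=2/(-3/5)=-3.3333
Confirm numerically:
  x=-2.403: |R|=0.62299 <1
  x=-1.919: |R|=0.38676 <1
  x=-1.784: |R|=0.31486 <1
  x=-3.648: |R|=1.10916 >1
  x=-3.439: |R|=1.03756 >1
  x=-3.370: |R|=1.01314 >1
Interval (-3.3333, 0).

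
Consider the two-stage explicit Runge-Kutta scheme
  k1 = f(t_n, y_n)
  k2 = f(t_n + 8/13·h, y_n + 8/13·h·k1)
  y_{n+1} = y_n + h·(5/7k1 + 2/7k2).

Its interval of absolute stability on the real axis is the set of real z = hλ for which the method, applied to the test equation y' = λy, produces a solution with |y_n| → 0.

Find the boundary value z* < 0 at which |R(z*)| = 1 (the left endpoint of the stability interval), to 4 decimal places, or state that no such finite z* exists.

Test eqn y'=λy, z=hλ:
  k1=λy_n ⇒ h·k1=z·y_n;  k2=λ(1+8/13z)y_n ⇒ h·k2=z(1+8/13z)y_n
  y_{n+1}/y_n = 1 + 5/7z + 2/7z(1+8/13z) = 1 + z + 16/91z²
  Hence R(z) = 1 + z + 16/91z².

Find x<0 with |R(x)|<1.
x=-1.7: |R|=0.1919
R=1: x+16/91x²=0 ⇒ x=−91/16=-5.6875; min R=1−1/(4·16/91)=-0.4219>−1
Confirm numerically:
  x=-5.285: |R|=0.62598 <1
  x=-4.900: |R|=0.32154 <1
  x=-3.977: |R|=0.19607 <1
  x=-6.233: |R|=1.59782 >1
  x=-6.022: |R|=1.35417 >1
  x=-5.739: |R|=1.05197 >1
Interval (-5.6875, 0).

z* = -5.6875.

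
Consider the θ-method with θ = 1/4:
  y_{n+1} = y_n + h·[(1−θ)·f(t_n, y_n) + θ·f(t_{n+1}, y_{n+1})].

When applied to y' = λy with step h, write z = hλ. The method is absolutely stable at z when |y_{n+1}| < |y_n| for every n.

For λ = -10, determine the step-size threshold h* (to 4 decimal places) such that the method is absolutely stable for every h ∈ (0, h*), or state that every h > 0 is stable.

On y'=λy, z=hλ:
  y_{n+1} = y_n + z·[3/4·y_n + 1/4·y_{n+1}] ⇒ (1 − 1/4z)y_{n+1} = (1 + 3/4z)y_n
  ⇒ R(z) = (1 + 3/4z)/(1 − 1/4z).

Need |R(x)|<1, x<0.
x=-1.34: |R|=0.0037
R=−1: 1+3/4x = −1+1/4x ⇒ -1/2x=2 ⇒ x=2/(-1/2)=-4.0000
Confirm numerically:
  x=-2.868: |R|=0.67036 <1
  x=-2.201: |R|=0.41977 <1
  x=-1.884: |R|=0.28076 <1
  x=-4.536: |R|=1.12559 >1
  x=-4.491: |R|=1.11565 >1
  x=-4.337: |R|=1.08084 >1
So |R|<1 on (-4.0000, 0).

(-4.0000,0); λ=-10 ⇒ h* = (4)/10 = 0.4000.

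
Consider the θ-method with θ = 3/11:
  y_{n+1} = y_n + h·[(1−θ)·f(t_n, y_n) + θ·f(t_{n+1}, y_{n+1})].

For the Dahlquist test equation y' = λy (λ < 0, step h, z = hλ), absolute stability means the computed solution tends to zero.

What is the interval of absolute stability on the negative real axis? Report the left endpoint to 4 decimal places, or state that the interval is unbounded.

With y'=λy (z=hλ):
  y_{n+1} = y_n + z·[8/11·y_n + 3/11·y_{n+1}] ⇒ (1 − 3/11z)y_{n+1} = (1 + 8/11z)y_n
  Hence R(z) = (1 + 8/11z)/(1 − 3/11z).

Need |R(x)|<1, x<0.
x=-1.19: |R|=0.1016
R=−1: 1+8/11x = −1+3/11x ⇒ -5/11x=2 ⇒ x=2/(-5/11)=-4.4000
Confirm numerically:
  x=-3.049: |R|=0.66471 <1
  x=-2.837: |R|=0.59946 <1
  x=-2.711: |R|=0.55862 <1
  x=-1.936: |R|=0.26702 <1
  x=-4.936: |R|=1.10384 >1
  x=-4.881: |R|=1.09379 >1
  x=-4.670: |R|=1.05398 >1
Stable set (-4.4000, 0).

(-4.4000, 0).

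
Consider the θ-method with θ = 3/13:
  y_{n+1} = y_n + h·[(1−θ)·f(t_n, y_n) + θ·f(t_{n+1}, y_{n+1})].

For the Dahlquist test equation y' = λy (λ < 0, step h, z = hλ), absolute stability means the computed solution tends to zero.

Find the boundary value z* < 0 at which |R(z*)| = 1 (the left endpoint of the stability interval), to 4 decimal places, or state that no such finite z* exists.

Set f=λy, z=hλ:
  y_{n+1} = y_n + z·[10/13·y_n + 3/13·y_{n+1}] ⇒ (1 − 3/13z)y_{n+1} = (1 + 10/13z)y_n
  ⇒ R(z) = (1 + 10/13z)/(1 − 3/13z).

Solve |R(x)|<1 on ℝ⁻.
x=-0.67: |R|=0.4197
R=−1: 1+10/13x = −1+3/13x ⇒ -7/13x=2 ⇒ x=2/(-7/13)=-3.7143
Confirm numerically:
  x=-3.643: |R|=0.97915 <1
  x=-3.186: |R|=0.83607 <1
  x=-2.374: |R|=0.53374 <1
  x=-2.264: |R|=0.48707 <1
  x=-3.974: |R|=1.07295 >1
  x=-3.770: |R|=1.01604 >1
  x=-3.736: |R|=1.00628 >1
Interval (-3.7143, 0).

left endpoint -3.7143.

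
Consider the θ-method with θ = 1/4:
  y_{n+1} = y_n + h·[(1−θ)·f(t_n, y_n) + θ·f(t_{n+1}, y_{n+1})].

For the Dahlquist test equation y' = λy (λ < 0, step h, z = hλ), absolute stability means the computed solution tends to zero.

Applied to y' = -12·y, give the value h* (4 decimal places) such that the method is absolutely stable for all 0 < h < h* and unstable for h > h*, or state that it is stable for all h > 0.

(-4.0000,0); λ=-12 ⇒ h* = (4)/12 = 0.3333.

With y'=λy (z=hλ):
  y_{n+1} = y_n + z·[3/4·y_n + 1/4·y_{n+1}] ⇒ (1 − 1/4z)y_{n+1} = (1 + 3/4z)y_n
  ⇒ R(z) = (1 + 3/4z)/(1 − 1/4z).

Boundary: |R(x)|=1, x<0.
x=-0.93: |R|=0.2454
R=−1: 1+3/4x = −1+1/4x ⇒ -1/2x=2 ⇒ x=2/(-1/2)=-4.0000
Confirm numerically:
  x=-3.722: |R|=0.92800 <1
  x=-3.378: |R|=0.83139 <1
  x=-3.093: |R|=0.74425 <1
  x=-4.473: |R|=1.11165 >1
  x=-4.270: |R|=1.06530 >1
Stable set (-4.0000, 0).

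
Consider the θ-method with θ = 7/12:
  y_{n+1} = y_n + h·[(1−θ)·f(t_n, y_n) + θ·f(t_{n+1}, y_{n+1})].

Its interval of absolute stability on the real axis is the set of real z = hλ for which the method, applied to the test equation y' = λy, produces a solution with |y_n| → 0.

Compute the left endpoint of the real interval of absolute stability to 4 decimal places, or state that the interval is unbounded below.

Test eqn y'=λy, z=hλ:
  y_{n+1} = y_n + z·[5/12·y_n + 7/12·y_{n+1}] ⇒ (1 − 7/12z)y_{n+1} = (1 + 5/12z)y_n
  R(z) = (1 + 5/12z)/(1 − 7/12z).

Find x<0 with |R(x)|<1.
x=-1.68: |R|=0.1515
x=-2: |R|=0.0769
x=-10: |R|=0.4634
x=-100: |R|=0.6854
θ=7/12≥1/2 ⇒ |1+5/12x|<|1−7/12x| ∀x<0 ⇒ unbounded interval.

(−∞, 0) — no finite endpoint.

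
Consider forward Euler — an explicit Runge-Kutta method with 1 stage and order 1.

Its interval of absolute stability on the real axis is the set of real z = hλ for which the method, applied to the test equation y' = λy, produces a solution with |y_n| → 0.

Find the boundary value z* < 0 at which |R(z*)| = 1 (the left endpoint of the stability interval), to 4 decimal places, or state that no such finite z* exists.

z* = -2.0000.

Set f=λy, z=hλ:
  order 1, 1-stage ⇒ R(z)=1+z
  (e.g. R(-1.16)=-0.16000, |R|=0.16000)

Need |R(x)|<1, x<0.
x=-1.16: |R|=0.1600
|R(-2.2)|=1.2000 |R(-1.7)|=0.7000 |R(-1.69)|=0.6900
Bisect:
  x_lo=-2.8896 |R|=1.8896  x_hi=-0.2006 |R|=0.7994
  mid=-1.54506 |R|=0.54506 →hi
  mid=-2.21731 |R|=1.21731 →lo
  mid=-1.88118 |R|=0.88118 →hi
  mid=-2.04925 |R|=1.04925 →lo
  mid=-1.96522 |R|=0.96522 →hi
  mid=-2.00723 |R|=1.00723 →lo
  mid=-1.98622 |R|=0.98622 →hi
  mid=-1.99673 |R|=0.99673 →hi
  mid=-2.00198 |R|=1.00198 →lo
  ...
  [-2.00001,-1.99985] ⇒ x*=-2.0000
Interval (-2.0000, 0).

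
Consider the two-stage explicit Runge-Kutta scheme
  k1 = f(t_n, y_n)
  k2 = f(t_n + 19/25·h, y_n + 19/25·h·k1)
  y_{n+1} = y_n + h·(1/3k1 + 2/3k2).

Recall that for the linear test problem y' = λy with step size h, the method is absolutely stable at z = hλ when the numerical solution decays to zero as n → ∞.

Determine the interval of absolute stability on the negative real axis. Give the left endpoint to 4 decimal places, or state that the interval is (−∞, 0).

Test eqn y'=λy, z=hλ:
  k1=λy_n ⇒ h·k1=z·y_n;  k2=λ(1+19/25z)y_n ⇒ h·k2=z(1+19/25z)y_n
  y_{n+1}/y_n = 1 + 1/3z + 2/3z(1+19/25z) = 1 + z + 38/75z²
  Hence R(z) = 1 + z + 38/75z².

Need |R(x)|<1, x<0.
x=-1.23: |R|=0.5365
R=1: x+38/75x²=0 ⇒ x=−75/38=-1.9737; min R=1−1/(4·38/75)=0.5066>−1
Confirm numerically:
  x=-1.864: |R|=0.89641 <1
  x=-1.760: |R|=0.80945 <1
  x=-1.597: |R|=0.69521 <1
  x=-2.406: |R|=1.52701 >1
  x=-2.123: |R|=1.16061 >1
Stable set (-1.9737, 0).

z∈(-1.9737,0).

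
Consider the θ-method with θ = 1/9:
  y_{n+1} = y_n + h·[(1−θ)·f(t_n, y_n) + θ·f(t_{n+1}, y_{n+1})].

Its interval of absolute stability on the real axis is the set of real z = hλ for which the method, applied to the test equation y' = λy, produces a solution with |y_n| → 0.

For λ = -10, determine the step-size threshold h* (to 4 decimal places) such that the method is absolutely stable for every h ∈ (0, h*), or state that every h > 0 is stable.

Test eqn y'=λy, z=hλ:
  y_{n+1} = y_n + z·[8/9·y_n + 1/9·y_{n+1}] ⇒ (1 − 1/9z)y_{n+1} = (1 + 8/9z)y_n
  Hence R(z) = (1 + 8/9z)/(1 − 1/9z).

Find x<0 with |R(x)|<1.
x=-1.42: |R|=0.2265
R=−1: 1+8/9x = −1+1/9x ⇒ -7/9x=2 ⇒ x=2/(-7/9)=-2.5714
Confirm numerically:
  x=-2.226: |R|=0.78461 <1
  x=-2.182: |R|=0.75622 <1
  x=-1.706: |R|=0.43415 <1
  x=-3.046: |R|=1.27578 >1
  x=-2.841: |R|=1.15936 >1
  x=-2.762: |R|=1.11342 >1
Stable set (-2.5714, 0).

(-2.5714,0); λ=-10 ⇒ h* = (18/7)/10 = 0.2571.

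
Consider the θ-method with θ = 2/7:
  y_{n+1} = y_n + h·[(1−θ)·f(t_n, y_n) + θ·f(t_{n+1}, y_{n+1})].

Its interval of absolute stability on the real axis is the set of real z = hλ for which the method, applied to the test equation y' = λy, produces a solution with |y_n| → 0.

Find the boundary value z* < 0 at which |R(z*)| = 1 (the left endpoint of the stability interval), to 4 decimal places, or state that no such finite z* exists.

z* = -4.6667.

Test eqn y'=λy, z=hλ:
  y_{n+1} = y_n + z·[5/7·y_n + 2/7·y_{n+1}] ⇒ (1 − 2/7z)y_{n+1} = (1 + 5/7z)y_n
  ⇒ R(z) = (1 + 5/7z)/(1 − 2/7z).

Need |R(x)|<1, x<0.
x=-0.41: |R|=0.6330
R=−1: 1+5/7x = −1+2/7x ⇒ -3/7x=2 ⇒ x=2/(-3/7)=-4.6667
Confirm numerically:
  x=-3.757: |R|=0.81197 <1
  x=-3.523: |R|=0.75573 <1
  x=-3.141: |R|=0.65540 <1
  x=-2.453: |R|=0.44221 <1
  x=-5.218: |R|=1.09486 >1
  x=-5.129: |R|=1.08037 >1
  x=-5.009: |R|=1.06035 >1
Stable set (-4.6667, 0).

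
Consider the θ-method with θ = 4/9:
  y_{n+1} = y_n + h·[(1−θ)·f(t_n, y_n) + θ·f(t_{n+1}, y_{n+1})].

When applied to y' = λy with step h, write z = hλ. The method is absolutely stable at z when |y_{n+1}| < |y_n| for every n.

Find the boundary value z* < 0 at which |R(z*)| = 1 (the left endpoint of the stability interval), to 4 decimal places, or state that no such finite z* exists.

On y'=λy, z=hλ:
  y_{n+1} = y_n + z·[5/9·y_n + 4/9·y_{n+1}] ⇒ (1 − 4/9z)y_{n+1} = (1 + 5/9z)y_n
  so R(z) = (1 + 5/9z)/(1 − 4/9z).

Boundary: |R(x)|=1, x<0.
x=-1.04: |R|=0.2888
R=−1: 1+5/9x = −1+4/9x ⇒ -1/9x=2 ⇒ x=2/(-1/9)=-18.0000
Confirm numerically:
  x=-14.014: |R|=0.93873 <1
  x=-12.269: |R|=0.90132 <1
  x=-9.764: |R|=0.82862 <1
  x=-18.450: |R|=1.00543 >1
  x=-18.344: |R|=1.00418 >1
  x=-18.044: |R|=1.00054 >1
So |R|<1 on (-18.0000, 0).

left endpoint -18.0000.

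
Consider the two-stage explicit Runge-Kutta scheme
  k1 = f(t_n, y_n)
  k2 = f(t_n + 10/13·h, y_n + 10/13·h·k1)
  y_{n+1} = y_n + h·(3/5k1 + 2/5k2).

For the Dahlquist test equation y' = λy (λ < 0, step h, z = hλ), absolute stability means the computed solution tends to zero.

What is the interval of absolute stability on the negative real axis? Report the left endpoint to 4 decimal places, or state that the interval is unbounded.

On y'=λy, z=hλ:
  k1=λy_n ⇒ h·k1=z·y_n;  k2=λ(1+10/13z)y_n ⇒ h·k2=z(1+10/13z)y_n
  y_{n+1}/y_n = 1 + 3/5z + 2/5z(1+10/13z) = 1 + z + 4/13z²
  ⇒ R(z) = 1 + z + 4/13z².

Need |R(x)|<1, x<0.
x=-1.38: |R|=0.2060
R=1: x+4/13x²=0 ⇒ x=−13/4=-3.2500; min R=1−1/(4·4/13)=0.1875>−1
Confirm numerically:
  x=-2.926: |R|=0.70830 <1
  x=-2.867: |R|=0.66214 <1
  x=-2.045: |R|=0.24178 <1
  x=-1.606: |R|=0.18761 <1
  x=-3.815: |R|=1.66322 >1
  x=-3.782: |R|=1.61908 >1
  x=-3.340: |R|=1.09249 >1
Stable set (-3.2500, 0).

(-3.2500, 0).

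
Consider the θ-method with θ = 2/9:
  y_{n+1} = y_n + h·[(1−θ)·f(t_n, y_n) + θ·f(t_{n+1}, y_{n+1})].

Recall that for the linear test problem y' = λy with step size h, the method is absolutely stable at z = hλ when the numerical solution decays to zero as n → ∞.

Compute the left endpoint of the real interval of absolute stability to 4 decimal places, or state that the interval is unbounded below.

z* = -3.6000.

Set f=λy, z=hλ:
  y_{n+1} = y_n + z·[7/9·y_n + 2/9·y_{n+1}] ⇒ (1 − 2/9z)y_{n+1} = (1 + 7/9z)y_n
  R(z) = (1 + 7/9z)/(1 − 2/9z).

Boundary: |R(x)|=1, x<0.
x=-1.13: |R|=0.0968
R=−1: 1+7/9x = −1+2/9x ⇒ -5/9x=2 ⇒ x=2/(-5/9)=-3.6000
Confirm numerically:
  x=-2.668: |R|=0.67494 <1
  x=-2.657: |R|=0.67060 <1
  x=-2.294: |R|=0.51943 <1
  x=-4.123: |R|=1.15163 >1
  x=-3.770: |R|=1.05139 >1
Interval (-3.6000, 0).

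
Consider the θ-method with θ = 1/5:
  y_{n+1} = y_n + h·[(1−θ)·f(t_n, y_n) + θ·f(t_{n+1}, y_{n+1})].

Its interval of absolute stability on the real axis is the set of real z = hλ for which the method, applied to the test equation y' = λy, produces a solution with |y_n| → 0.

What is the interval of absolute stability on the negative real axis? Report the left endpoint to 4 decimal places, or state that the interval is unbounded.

(-3.3333, 0).

Set f=λy, z=hλ:
  y_{n+1} = y_n + z·[4/5·y_n + 1/5·y_{n+1}] ⇒ (1 − 1/5z)y_{n+1} = (1 + 4/5z)y_n
  so R(z) = (1 + 4/5z)/(1 − 1/5z).

Need |R(x)|<1, x<0.
x=-1.09: |R|=0.1051
R=−1: 1+4/5x = −1+1/5x ⇒ -3/5x=2 ⇒ x=2/(-3/5)=-3.3333
Confirm numerically:
  x=-2.926: |R|=0.84582 <1
  x=-2.651: |R|=0.73245 <1
  x=-2.473: |R|=0.65462 <1
  x=-1.781: |R|=0.31323 <1
  x=-3.791: |R|=1.15618 >1
  x=-3.596: |R|=1.09167 >1
So |R|<1 on (-3.3333, 0).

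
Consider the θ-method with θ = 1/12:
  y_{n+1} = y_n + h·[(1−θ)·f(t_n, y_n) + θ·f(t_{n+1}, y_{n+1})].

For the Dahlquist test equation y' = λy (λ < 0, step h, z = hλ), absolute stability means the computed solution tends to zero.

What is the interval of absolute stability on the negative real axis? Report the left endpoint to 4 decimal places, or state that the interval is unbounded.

(-2.4000, 0).

Test eqn y'=λy, z=hλ:
  y_{n+1} = y_n + z·[11/12·y_n + 1/12·y_{n+1}] ⇒ (1 − 1/12z)y_{n+1} = (1 + 11/12z)y_n
  Hence R(z) = (1 + 11/12z)/(1 − 1/12z).

Find x<0 with |R(x)|<1.
x=-0.9: |R|=0.1628
R=−1: 1+11/12x = −1+1/12x ⇒ -5/6x=2 ⇒ x=2/(-5/6)=-2.4000
Confirm numerically:
  x=-2.108: |R|=0.79303 <1
  x=-1.995: |R|=0.71061 <1
  x=-1.370: |R|=0.22962 <1
  x=-1.169: |R|=0.06523 <1
  x=-2.762: |R|=1.24522 >1
  x=-2.722: |R|=1.21872 >1
  x=-2.561: |R|=1.11057 >1
Stable set (-2.4000, 0).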